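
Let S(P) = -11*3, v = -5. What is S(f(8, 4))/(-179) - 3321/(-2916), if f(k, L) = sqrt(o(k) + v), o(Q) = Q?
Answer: 8527/6444 ≈ 1.3232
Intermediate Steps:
f(k, L) = sqrt(-5 + k) (f(k, L) = sqrt(k - 5) = sqrt(-5 + k))
S(P) = -33
S(f(8, 4))/(-179) - 3321/(-2916) = -33/(-179) - 3321/(-2916) = -33*(-1/179) - 3321*(-1/2916) = 33/179 + 41/36 = 8527/6444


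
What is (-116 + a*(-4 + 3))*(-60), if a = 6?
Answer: 7320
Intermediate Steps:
(-116 + a*(-4 + 3))*(-60) = (-116 + 6*(-4 + 3))*(-60) = (-116 + 6*(-1))*(-60) = (-116 - 6)*(-60) = -122*(-60) = 7320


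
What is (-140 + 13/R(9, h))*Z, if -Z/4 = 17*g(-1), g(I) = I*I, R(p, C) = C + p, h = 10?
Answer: 179996/19 ≈ 9473.5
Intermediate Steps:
g(I) = I²
Z = -68 (Z = -68*(-1)² = -68 ≈ -68.000)
(-140 + 13/R(9, h))*Z = (-140 + 13/(10 + 9))*(-68) = (-140 + 13/19)*(-68) = -2647/19*(-68) = 179996/19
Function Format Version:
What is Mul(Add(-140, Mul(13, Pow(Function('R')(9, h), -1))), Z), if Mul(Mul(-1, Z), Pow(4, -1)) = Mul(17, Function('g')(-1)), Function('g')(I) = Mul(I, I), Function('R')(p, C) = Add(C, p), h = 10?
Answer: Rational(179996, 19) ≈ 9473.5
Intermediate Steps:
Function('g')(I) = Pow(I, 2)
Z = -68 (Z = Mul(-4, Mul(17, Pow(-1, 2))) = Mul(-4, Mul(17, 1)) = Mul(-4, 17) = -68)
Mul(Add(-140, Mul(13, Pow(Function('R')(9, h), -1))), Z) = Mul(Add(-140, Mul(13, Pow(Add(10, 9), -1))), -68) = Mul(Add(-140, Mul(13, Pow(19, -1))), -68) = Mul(Add(-140, Mul(13, Rational(1, 19))), -68) = Mul(Add(-140, Rational(13, 19)), -68) = Mul(Rational(-2647, 19), -68) = Rational(179996, 19)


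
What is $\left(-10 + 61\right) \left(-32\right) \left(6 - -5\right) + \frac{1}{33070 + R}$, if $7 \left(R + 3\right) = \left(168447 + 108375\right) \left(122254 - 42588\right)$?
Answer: $- \frac{56557860428255}{3150504703} \approx -17952.0$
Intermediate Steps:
$R = 3150471633$ ($R = -3 + \frac{\left(168447 + 108375\right) \left(122254 - 42588\right)}{7} = -3 + \frac{276822 \cdot 79666}{7} = -3 + \frac{1}{7} \cdot 22053301452 = -3 + 3150471636 = 3150471633$)
$\left(-10 + 61\right) \left(-32\right) \left(6 - -5\right) + \frac{1}{33070 + R} = \left(-10 + 61\right) \left(-32\right) \left(6 - -5\right) + \frac{1}{33070 + 3150471633} = 51 \left(-32\right) \left(6 + 5\right) + \frac{1}{3150504703} = \left(-1632\right) 11 + \frac{1}{3150504703} = -17952 + \frac{1}{3150504703} = - \frac{56557860428255}{3150504703}$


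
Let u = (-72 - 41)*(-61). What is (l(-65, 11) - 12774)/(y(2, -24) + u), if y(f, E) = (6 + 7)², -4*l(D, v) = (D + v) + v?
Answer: -51053/28248 ≈ -1.8073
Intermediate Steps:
u = 6893 (u = -113*(-61) = 6893)
l(D, v) = -v/2 - D/4 (l(D, v) = -((D + v) + v)/4 = -(D + 2*v)/4 = -v/2 - D/4)
y(f, E) = 169 (y(f, E) = 13² = 169)
(l(-65, 11) - 12774)/(y(2, -24) + u) = ((-½*11 - ¼*(-65)) - 12774)/(169 + 6893) = ((-11/2 + 65/4) - 12774)/7062 = (43/4 - 12774)*(1/7062) = -51053/4*1/7062 = -51053/28248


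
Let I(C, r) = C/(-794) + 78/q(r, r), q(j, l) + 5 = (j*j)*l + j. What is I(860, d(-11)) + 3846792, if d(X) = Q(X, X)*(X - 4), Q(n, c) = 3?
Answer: 139240271221984/36196475 ≈ 3.8468e+6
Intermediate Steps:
q(j, l) = -5 + j + l*j² (q(j, l) = -5 + ((j*j)*l + j) = -5 + (j²*l + j) = -5 + (l*j² + j) = -5 + (j + l*j²) = -5 + j + l*j²)
d(X) = -12 + 3*X (d(X) = 3*(X - 4) = 3*(-4 + X) = -12 + 3*X)
I(C, r) = 78/(-5 + r + r³) - C/794 (I(C, r) = C/(-794) + 78/(-5 + r + r*r²) = C*(-1/794) + 78/(-5 + r + r³) = -C/794 + 78/(-5 + r + r³) = 78/(-5 + r + r³) - C/794)
I(860, d(-11)) + 3846792 = (78 - 1/794*860*(-5 + (-12 + 3*(-11)) + (-12 + 3*(-11))³))/(-5 + (-12 + 3*(-11)) + (-12 + 3*(-11))³) + 3846792 = (78 - 1/794*860*(-5 + (-12 - 33) + (-12 - 33)³))/(-5 + (-12 - 33) + (-12 - 33)³) + 3846792 = (78 - 1/794*860*(-5 - 45 + (-45)³))/(-5 - 45 + (-45)³) + 3846792 = (78 - 1/794*860*(-5 - 45 - 91125))/(-5 - 45 - 91125) + 3846792 = (78 - 1/794*860*(-91175))/(-91175) + 3846792 = -(78 + 39205250/397)/91175 + 3846792 = -1/91175*39236216/397 + 3846792 = -39236216/36196475 + 3846792 = 139240271221984/36196475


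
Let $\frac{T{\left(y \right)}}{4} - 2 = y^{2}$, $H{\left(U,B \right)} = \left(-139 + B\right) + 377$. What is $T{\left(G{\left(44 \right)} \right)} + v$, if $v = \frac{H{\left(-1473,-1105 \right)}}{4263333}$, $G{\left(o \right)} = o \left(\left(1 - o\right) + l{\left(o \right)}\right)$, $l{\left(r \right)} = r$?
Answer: $\frac{11016452183}{1421111} \approx 7752.0$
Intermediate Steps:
$H{\left(U,B \right)} = 238 + B$
$G{\left(o \right)} = o$ ($G{\left(o \right)} = o \left(\left(1 - o\right) + o\right) = o 1 = o$)
$T{\left(y \right)} = 8 + 4 y^{2}$
$v = - \frac{289}{1421111}$ ($v = \frac{238 - 1105}{4263333} = \left(-867\right) \frac{1}{4263333} = - \frac{289}{1421111} \approx -0.00020336$)
$T{\left(G{\left(44 \right)} \right)} + v = \left(8 + 4 \cdot 44^{2}\right) - \frac{289}{1421111} = \left(8 + 4 \cdot 1936\right) - \frac{289}{1421111} = \left(8 + 7744\right) - \frac{289}{1421111} = 7752 - \frac{289}{1421111} = \frac{11016452183}{1421111}$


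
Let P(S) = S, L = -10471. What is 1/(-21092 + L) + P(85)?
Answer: 2682854/31563 ≈ 85.000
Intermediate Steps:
1/(-21092 + L) + P(85) = 1/(-21092 - 10471) + 85 = 1/(-31563) + 85 = -1/31563 + 85 = 2682854/31563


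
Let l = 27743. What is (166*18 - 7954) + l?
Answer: 22777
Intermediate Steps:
(166*18 - 7954) + l = (166*18 - 7954) + 27743 = (2988 - 7954) + 27743 = -4966 + 27743 = 22777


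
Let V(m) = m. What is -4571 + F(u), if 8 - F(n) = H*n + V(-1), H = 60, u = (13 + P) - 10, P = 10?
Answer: -5342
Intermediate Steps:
u = 13 (u = (13 + 10) - 10 = 23 - 10 = 13)
F(n) = 9 - 60*n (F(n) = 8 - (60*n - 1) = 8 - (-1 + 60*n) = 8 + (1 - 60*n) = 9 - 60*n)
-4571 + F(u) = -4571 + (9 - 60*13) = -4571 + (9 - 780) = -4571 - 771 = -5342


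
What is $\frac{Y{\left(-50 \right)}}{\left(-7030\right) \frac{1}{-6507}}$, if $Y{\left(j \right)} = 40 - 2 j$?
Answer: $\frac{91098}{703} \approx 129.58$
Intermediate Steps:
$\frac{Y{\left(-50 \right)}}{\left(-7030\right) \frac{1}{-6507}} = \frac{40 - -100}{\left(-7030\right) \frac{1}{-6507}} = \frac{40 + 100}{\left(-7030\right) \left(- \frac{1}{6507}\right)} = \frac{140}{\frac{7030}{6507}} = 140 \cdot \frac{6507}{7030} = \frac{91098}{703}$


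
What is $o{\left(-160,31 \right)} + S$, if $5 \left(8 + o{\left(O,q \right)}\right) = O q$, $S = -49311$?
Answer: $-50311$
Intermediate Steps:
$o{\left(O,q \right)} = -8 + \frac{O q}{5}$
$o{\left(-160,31 \right)} + S = \left(-8 + \frac{1}{5} \left(-160\right) 31\right) - 49311 = \left(-8 - 992\right) - 49311 = -1000 - 49311 = -50311$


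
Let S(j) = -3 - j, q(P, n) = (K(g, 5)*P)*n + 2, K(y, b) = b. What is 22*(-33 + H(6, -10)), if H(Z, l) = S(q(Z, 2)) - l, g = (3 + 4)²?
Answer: -1936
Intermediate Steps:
g = 49 (g = 7² = 49)
q(P, n) = 2 + 5*P*n (q(P, n) = (5*P)*n + 2 = 5*P*n + 2 = 2 + 5*P*n)
H(Z, l) = -5 - l - 10*Z (H(Z, l) = (-3 - (2 + 5*Z*2)) - l = (-3 - (2 + 10*Z)) - l = (-3 + (-2 - 10*Z)) - l = (-5 - 10*Z) - l = -5 - l - 10*Z)
22*(-33 + H(6, -10)) = 22*(-33 + (-5 - 1*(-10) - 10*6)) = 22*(-33 + (-5 + 10 - 60)) = 22*(-33 - 55) = 22*(-88) = -1936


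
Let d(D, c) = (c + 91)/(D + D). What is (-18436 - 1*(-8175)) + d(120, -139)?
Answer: -51306/5 ≈ -10261.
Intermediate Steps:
d(D, c) = (91 + c)/(2*D) (d(D, c) = (91 + c)/((2*D)) = (91 + c)*(1/(2*D)) = (91 + c)/(2*D))
(-18436 - 1*(-8175)) + d(120, -139) = (-18436 - 1*(-8175)) + (1/2)*(91 - 139)/120 = (-18436 + 8175) + (1/2)*(1/120)*(-48) = -10261 - 1/5 = -51306/5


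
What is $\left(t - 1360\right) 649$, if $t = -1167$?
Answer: $-1640023$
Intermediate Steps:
$\left(t - 1360\right) 649 = \left(-1167 - 1360\right) 649 = \left(-2527\right) 649 = -1640023$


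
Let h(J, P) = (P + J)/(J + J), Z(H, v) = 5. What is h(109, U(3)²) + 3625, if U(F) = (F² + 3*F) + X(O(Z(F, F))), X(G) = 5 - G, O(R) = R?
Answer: 790683/218 ≈ 3627.0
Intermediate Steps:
U(F) = F² + 3*F (U(F) = (F² + 3*F) + (5 - 1*5) = (F² + 3*F) + (5 - 5) = (F² + 3*F) + 0 = F² + 3*F)
h(J, P) = (J + P)/(2*J) (h(J, P) = (J + P)/((2*J)) = (J + P)*(1/(2*J)) = (J + P)/(2*J))
h(109, U(3)²) + 3625 = (½)*(109 + (3*(3 + 3))²)/109 + 3625 = (½)*(1/109)*(109 + (3*6)²) + 3625 = (½)*(1/109)*(109 + 18²) + 3625 = (½)*(1/109)*(109 + 324) + 3625 = (½)*(1/109)*433 + 3625 = 433/218 + 3625 = 790683/218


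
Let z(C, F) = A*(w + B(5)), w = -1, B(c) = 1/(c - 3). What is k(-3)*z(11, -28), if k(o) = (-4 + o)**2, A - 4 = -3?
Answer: -49/2 ≈ -24.500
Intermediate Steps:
B(c) = 1/(-3 + c)
A = 1 (A = 4 - 3 = 1)
z(C, F) = -1/2 (z(C, F) = 1*(-1 + 1/(-3 + 5)) = 1*(-1 + 1/2) = 1*(-1/2) = -1/2)
k(-3)*z(11, -28) = (-4 - 3)**2*(-1/2) = (-7)**2*(-1/2) = 49*(-1/2) = -49/2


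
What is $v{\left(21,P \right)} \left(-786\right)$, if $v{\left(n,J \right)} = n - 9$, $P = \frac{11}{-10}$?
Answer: $-9432$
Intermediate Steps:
$P = - \frac{11}{10}$ ($P = 11 \left(- \frac{1}{10}\right) = - \frac{11}{10} \approx -1.1$)
$v{\left(n,J \right)} = -9 + n$
$v{\left(21,P \right)} \left(-786\right) = \left(-9 + 21\right) \left(-786\right) = 12 \left(-786\right) = -9432$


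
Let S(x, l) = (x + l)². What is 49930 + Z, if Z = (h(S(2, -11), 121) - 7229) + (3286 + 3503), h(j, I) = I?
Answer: 49611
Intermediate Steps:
S(x, l) = (l + x)²
Z = -319 (Z = (121 - 7229) + (3286 + 3503) = -7108 + 6789 = -319)
49930 + Z = 49930 - 319 = 49611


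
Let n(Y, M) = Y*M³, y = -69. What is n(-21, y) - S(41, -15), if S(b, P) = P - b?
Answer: 6898745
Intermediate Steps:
n(-21, y) - S(41, -15) = -21*(-69)³ - (-15 - 1*41) = -21*(-328509) - (-15 - 41) = 6898689 - 1*(-56) = 6898689 + 56 = 6898745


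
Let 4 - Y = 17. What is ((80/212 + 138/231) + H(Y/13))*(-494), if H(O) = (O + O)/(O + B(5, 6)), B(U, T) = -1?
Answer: -3981146/4081 ≈ -975.53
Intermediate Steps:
Y = -13 (Y = 4 - 1*17 = 4 - 17 = -13)
H(O) = 2*O/(-1 + O) (H(O) = (O + O)/(O - 1) = (2*O)/(-1 + O) = 2*O/(-1 + O))
((80/212 + 138/231) + H(Y/13))*(-494) = ((80/212 + 138/231) + 2*(-13/13)/(-1 - 13/13))*(-494) = ((80*(1/212) + 138*(1/231)) + 2*(-13*1/13)/(-1 - 13*1/13))*(-494) = ((20/53 + 46/77) + 2*(-1)/(-1 - 1))*(-494) = (3978/4081 + 2*(-1)/(-2))*(-494) = (3978/4081 + 2*(-1)*(-½))*(-494) = (3978/4081 + 1)*(-494) = (8059/4081)*(-494) = -3981146/4081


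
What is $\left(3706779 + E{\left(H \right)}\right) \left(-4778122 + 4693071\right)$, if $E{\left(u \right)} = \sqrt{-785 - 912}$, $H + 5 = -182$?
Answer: $-315265260729 - 85051 i \sqrt{1697} \approx -3.1527 \cdot 10^{11} - 3.5036 \cdot 10^{6} i$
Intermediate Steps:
$H = -187$ ($H = -5 - 182 = -187$)
$E{\left(u \right)} = i \sqrt{1697}$ ($E{\left(u \right)} = \sqrt{-1697} = i \sqrt{1697}$)
$\left(3706779 + E{\left(H \right)}\right) \left(-4778122 + 4693071\right) = \left(3706779 + i \sqrt{1697}\right) \left(-4778122 + 4693071\right) = \left(3706779 + i \sqrt{1697}\right) \left(-85051\right) = -315265260729 - 85051 i \sqrt{1697}$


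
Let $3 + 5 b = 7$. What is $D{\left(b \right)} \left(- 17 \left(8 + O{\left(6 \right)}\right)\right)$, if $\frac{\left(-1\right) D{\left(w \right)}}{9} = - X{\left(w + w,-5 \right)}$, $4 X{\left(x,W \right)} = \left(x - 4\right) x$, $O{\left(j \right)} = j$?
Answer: $\frac{51408}{25} \approx 2056.3$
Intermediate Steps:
$b = \frac{4}{5}$ ($b = - \frac{3}{5} + \frac{1}{5} \cdot 7 = - \frac{3}{5} + \frac{7}{5} = \frac{4}{5} \approx 0.8$)
$X{\left(x,W \right)} = \frac{x \left(-4 + x\right)}{4}$ ($X{\left(x,W \right)} = \frac{\left(x - 4\right) x}{4} = \frac{\left(-4 + x\right) x}{4} = \frac{x \left(-4 + x\right)}{4}$)
$D{\left(w \right)} = \frac{9 w \left(-4 + 2 w\right)}{2}$ ($D{\left(w \right)} = - 9 \left(- \frac{\left(w + w\right) \left(-4 + \left(w + w\right)\right)}{4}\right) = - 9 \left(- \frac{2 w \left(-4 + 2 w\right)}{4}\right) = - 9 \left(- \frac{w \left(-4 + 2 w\right)}{2}\right) = \frac{9 w \left(-4 + 2 w\right)}{2}$)
$D{\left(b \right)} \left(- 17 \left(8 + O{\left(6 \right)}\right)\right) = 9 \cdot \frac{4}{5} \left(-2 + \frac{4}{5}\right) \left(- 17 \left(8 + 6\right)\right) = 9 \cdot \frac{4}{5} \left(- \frac{6}{5}\right) \left(\left(-17\right) 14\right) = \left(- \frac{216}{25}\right) \left(-238\right) = \frac{51408}{25}$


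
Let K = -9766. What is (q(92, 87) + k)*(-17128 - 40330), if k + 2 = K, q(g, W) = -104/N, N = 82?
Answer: 23014227320/41 ≈ 5.6132e+8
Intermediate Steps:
q(g, W) = -52/41 (q(g, W) = -104/82 = -104*1/82 = -52/41)
k = -9768 (k = -2 - 9766 = -9768)
(q(92, 87) + k)*(-17128 - 40330) = (-52/41 - 9768)*(-17128 - 40330) = -400540/41*(-57458) = 23014227320/41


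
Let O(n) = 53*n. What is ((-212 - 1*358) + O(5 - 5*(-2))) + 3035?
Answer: 3260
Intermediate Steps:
((-212 - 1*358) + O(5 - 5*(-2))) + 3035 = ((-212 - 1*358) + 53*(5 - 5*(-2))) + 3035 = ((-212 - 358) + 53*(5 + 10)) + 3035 = (-570 + 53*15) + 3035 = (-570 + 795) + 3035 = 225 + 3035 = 3260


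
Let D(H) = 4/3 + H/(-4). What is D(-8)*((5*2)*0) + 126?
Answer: 126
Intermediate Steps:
D(H) = 4/3 - H/4 (D(H) = 4*(⅓) + H*(-¼) = 4/3 - H/4)
D(-8)*((5*2)*0) + 126 = (4/3 - ¼*(-8))*((5*2)*0) + 126 = (4/3 + 2)*(10*0) + 126 = (10/3)*0 + 126 = 0 + 126 = 126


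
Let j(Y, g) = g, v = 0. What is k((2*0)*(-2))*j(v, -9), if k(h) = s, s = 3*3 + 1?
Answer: -90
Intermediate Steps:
s = 10 (s = 9 + 1 = 10)
k(h) = 10
k((2*0)*(-2))*j(v, -9) = 10*(-9) = -90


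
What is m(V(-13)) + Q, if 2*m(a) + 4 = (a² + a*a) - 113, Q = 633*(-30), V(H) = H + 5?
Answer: -37969/2 ≈ -18985.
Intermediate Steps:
V(H) = 5 + H
Q = -18990
m(a) = -117/2 + a² (m(a) = -2 + ((a² + a*a) - 113)/2 = -2 + ((a² + a²) - 113)/2 = -2 + (2*a² - 113)/2 = -2 + (-113 + 2*a²)/2 = -2 + (-113/2 + a²) = -117/2 + a²)
m(V(-13)) + Q = (-117/2 + (5 - 13)²) - 18990 = (-117/2 + (-8)²) - 18990 = (-117/2 + 64) - 18990 = 11/2 - 18990 = -37969/2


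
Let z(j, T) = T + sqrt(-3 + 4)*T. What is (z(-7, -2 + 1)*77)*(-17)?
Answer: 2618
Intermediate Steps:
z(j, T) = 2*T (z(j, T) = T + sqrt(1)*T = T + 1*T = T + T = 2*T)
(z(-7, -2 + 1)*77)*(-17) = ((2*(-2 + 1))*77)*(-17) = ((2*(-1))*77)*(-17) = -2*77*(-17) = -154*(-17) = 2618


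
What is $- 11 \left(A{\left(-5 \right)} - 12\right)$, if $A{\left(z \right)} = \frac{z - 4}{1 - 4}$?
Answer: $99$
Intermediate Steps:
$A{\left(z \right)} = \frac{4}{3} - \frac{z}{3}$ ($A{\left(z \right)} = \frac{-4 + z}{-3} = \left(-4 + z\right) \left(- \frac{1}{3}\right) = \frac{4}{3} - \frac{z}{3}$)
$- 11 \left(A{\left(-5 \right)} - 12\right) = - 11 \left(\left(\frac{4}{3} - - \frac{5}{3}\right) - 12\right) = - 11 \left(\left(\frac{4}{3} + \frac{5}{3}\right) - 12\right) = - 11 \left(3 - 12\right) = \left(-11\right) \left(-9\right) = 99$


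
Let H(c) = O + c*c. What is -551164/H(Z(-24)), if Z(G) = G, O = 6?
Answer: -275582/291 ≈ -947.02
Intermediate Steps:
H(c) = 6 + c² (H(c) = 6 + c*c = 6 + c²)
-551164/H(Z(-24)) = -551164/(6 + (-24)²) = -551164/(6 + 576) = -551164/582 = -551164*1/582 = -275582/291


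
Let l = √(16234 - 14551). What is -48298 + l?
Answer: -48298 + 3*√187 ≈ -48257.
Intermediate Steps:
l = 3*√187 (l = √1683 = 3*√187 ≈ 41.024)
-48298 + l = -48298 + 3*√187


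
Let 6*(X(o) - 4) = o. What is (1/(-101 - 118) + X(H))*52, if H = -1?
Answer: 14534/73 ≈ 199.10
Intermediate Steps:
X(o) = 4 + o/6
(1/(-101 - 118) + X(H))*52 = (1/(-101 - 118) + (4 + (1/6)*(-1)))*52 = (1/(-219) + (4 - 1/6))*52 = (-1/219 + 23/6)*52 = (559/146)*52 = 14534/73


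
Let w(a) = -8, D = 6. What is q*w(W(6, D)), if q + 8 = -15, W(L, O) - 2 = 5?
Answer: 184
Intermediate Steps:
W(L, O) = 7 (W(L, O) = 2 + 5 = 7)
q = -23 (q = -8 - 15 = -23)
q*w(W(6, D)) = -23*(-8) = 184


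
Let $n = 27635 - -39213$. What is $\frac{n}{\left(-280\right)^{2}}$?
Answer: $\frac{2089}{2450} \approx 0.85265$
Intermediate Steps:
$n = 66848$ ($n = 27635 + 39213 = 66848$)
$\frac{n}{\left(-280\right)^{2}} = \frac{66848}{\left(-280\right)^{2}} = \frac{66848}{78400} = 66848 \cdot \frac{1}{78400} = \frac{2089}{2450}$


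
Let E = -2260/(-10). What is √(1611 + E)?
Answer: √1837 ≈ 42.860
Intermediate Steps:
E = 226 (E = -2260*(-1)/10 = -226*(-1) = 226)
√(1611 + E) = √(1611 + 226) = √1837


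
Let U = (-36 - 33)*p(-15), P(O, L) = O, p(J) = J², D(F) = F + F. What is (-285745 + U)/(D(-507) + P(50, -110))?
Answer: 150635/482 ≈ 312.52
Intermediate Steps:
D(F) = 2*F
U = -15525 (U = (-36 - 33)*(-15)² = -69*225 = -15525)
(-285745 + U)/(D(-507) + P(50, -110)) = (-285745 - 15525)/(2*(-507) + 50) = -301270/(-1014 + 50) = -301270/(-964) = -301270*(-1/964) = 150635/482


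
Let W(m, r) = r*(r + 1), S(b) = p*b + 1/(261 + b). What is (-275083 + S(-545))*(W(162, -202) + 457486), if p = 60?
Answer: -10884514466706/71 ≈ -1.5330e+11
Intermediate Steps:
S(b) = 1/(261 + b) + 60*b (S(b) = 60*b + 1/(261 + b) = 1/(261 + b) + 60*b)
W(m, r) = r*(1 + r)
(-275083 + S(-545))*(W(162, -202) + 457486) = (-275083 + (1 + 60*(-545)² + 15660*(-545))/(261 - 545))*(-202*(1 - 202) + 457486) = (-275083 + (1 + 60*297025 - 8534700)/(-284))*(-202*(-201) + 457486) = (-275083 - (1 + 17821500 - 8534700)/284)*(40602 + 457486) = (-275083 - 1/284*9286801)*498088 = (-275083 - 9286801/284)*498088 = -87410373/284*498088 = -10884514466706/71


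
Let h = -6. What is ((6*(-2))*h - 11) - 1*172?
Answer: -111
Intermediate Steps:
((6*(-2))*h - 11) - 1*172 = ((6*(-2))*(-6) - 11) - 1*172 = (-12*(-6) - 11) - 172 = (72 - 11) - 172 = 61 - 172 = -111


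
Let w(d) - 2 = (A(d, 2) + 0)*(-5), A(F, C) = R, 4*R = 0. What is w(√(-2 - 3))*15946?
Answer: 31892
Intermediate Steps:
R = 0 (R = (¼)*0 = 0)
A(F, C) = 0
w(d) = 2 (w(d) = 2 + (0 + 0)*(-5) = 2 + 0*(-5) = 2 + 0 = 2)
w(√(-2 - 3))*15946 = 2*15946 = 31892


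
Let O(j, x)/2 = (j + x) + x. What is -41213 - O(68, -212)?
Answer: -40501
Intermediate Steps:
O(j, x) = 2*j + 4*x (O(j, x) = 2*((j + x) + x) = 2*(j + 2*x) = 2*j + 4*x)
-41213 - O(68, -212) = -41213 - (2*68 + 4*(-212)) = -41213 - (136 - 848) = -41213 - 1*(-712) = -41213 + 712 = -40501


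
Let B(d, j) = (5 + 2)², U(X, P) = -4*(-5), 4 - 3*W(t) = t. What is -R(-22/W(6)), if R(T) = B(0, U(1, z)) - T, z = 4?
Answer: -16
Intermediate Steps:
W(t) = 4/3 - t/3
U(X, P) = 20
B(d, j) = 49 (B(d, j) = 7² = 49)
R(T) = 49 - T
-R(-22/W(6)) = -(49 - (-22)/(4/3 - ⅓*6)) = -(49 - (-22)/(4/3 - 2)) = -(49 - (-22)/(-⅔)) = -(49 - (-22)*(-3)/2) = -(49 - 1*33) = -(49 - 33) = -1*16 = -16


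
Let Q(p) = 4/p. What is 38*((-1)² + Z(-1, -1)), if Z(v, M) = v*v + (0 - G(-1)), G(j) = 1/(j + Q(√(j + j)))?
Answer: 38*(-3*I + 4*√2)/(-I + 2*√2) ≈ 80.222 - 11.942*I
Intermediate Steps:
G(j) = 1/(j + 2*√2/√j) (G(j) = 1/(j + 4/(√(j + j))) = 1/(j + 4/(√(2*j))) = 1/(j + 4/((√2*√j))) = 1/(j + 4*(√2/(2*√j))) = 1/(j + 2*√2/√j))
Z(v, M) = v² - I/(-I + 2*√2) (Z(v, M) = v*v + (0 - √(-1)/((-1)^(3/2) + 2*√2)) = v² + (0 - I/(-I + 2*√2)) = v² - I/(-I + 2*√2))
38*((-1)² + Z(-1, -1)) = 38*((-1)² + (⅑ + (-1)² - 2*I*√2/9)) = 38*(1 + (⅑ + 1 - 2*I*√2/9)) = 38*(1 + (10/9 - 2*I*√2/9)) = 38*(19/9 - 2*I*√2/9) = 722/9 - 76*I*√2/9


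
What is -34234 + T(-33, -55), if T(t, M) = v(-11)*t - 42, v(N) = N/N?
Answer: -34309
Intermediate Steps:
v(N) = 1
T(t, M) = -42 + t (T(t, M) = 1*t - 42 = t - 42 = -42 + t)
-34234 + T(-33, -55) = -34234 + (-42 - 33) = -34234 - 75 = -34309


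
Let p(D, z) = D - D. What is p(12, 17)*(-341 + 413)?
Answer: 0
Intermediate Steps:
p(D, z) = 0
p(12, 17)*(-341 + 413) = 0*(-341 + 413) = 0*72 = 0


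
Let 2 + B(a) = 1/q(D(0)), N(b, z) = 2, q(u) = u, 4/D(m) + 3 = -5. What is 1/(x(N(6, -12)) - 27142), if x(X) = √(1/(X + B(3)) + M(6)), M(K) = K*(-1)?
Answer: -54284/1473376341 - I*√26/1473376341 ≈ -3.6843e-5 - 3.4608e-9*I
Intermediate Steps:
D(m) = -½ (D(m) = 4/(-3 - 5) = 4/(-8) = 4*(-⅛) = -½)
M(K) = -K
B(a) = -4 (B(a) = -2 + 1/(-½) = -2 - 2 = -4)
x(X) = √(-6 + 1/(-4 + X)) (x(X) = √(1/(X - 4) - 1*6) = √(1/(-4 + X) - 6) = √(-6 + 1/(-4 + X)))
1/(x(N(6, -12)) - 27142) = 1/(√((-25 + 6*2)/(4 - 1*2)) - 27142) = 1/(√((-25 + 12)/(4 - 2)) - 27142) = 1/(√(-13/2) - 27142) = 1/(I*√26/2 - 27142) = 1/(-27142 + I*√26/2)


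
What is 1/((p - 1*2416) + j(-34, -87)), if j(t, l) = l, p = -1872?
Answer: -1/4375 ≈ -0.00022857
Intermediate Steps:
1/((p - 1*2416) + j(-34, -87)) = 1/((-1872 - 1*2416) - 87) = 1/((-1872 - 2416) - 87) = 1/(-4288 - 87) = 1/(-4375) = -1/4375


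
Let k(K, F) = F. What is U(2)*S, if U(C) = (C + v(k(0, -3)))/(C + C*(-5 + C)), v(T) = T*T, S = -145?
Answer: 1595/4 ≈ 398.75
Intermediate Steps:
v(T) = T**2
U(C) = (9 + C)/(C + C*(-5 + C)) (U(C) = (C + (-3)**2)/(C + C*(-5 + C)) = (C + 9)/(C + C*(-5 + C)) = (9 + C)/(C + C*(-5 + C)))
U(2)*S = ((9 + 2)/(2*(-4 + 2)))*(-145) = ((1/2)*11/(-2))*(-145) = ((1/2)*(-1/2)*11)*(-145) = -11/4*(-145) = 1595/4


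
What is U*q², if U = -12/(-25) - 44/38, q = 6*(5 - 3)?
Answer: -46368/475 ≈ -97.617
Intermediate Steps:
q = 12 (q = 6*2 = 12)
U = -322/475 (U = -12*(-1/25) - 44*1/38 = 12/25 - 22/19 = -322/475 ≈ -0.67789)
U*q² = -322/475*12² = -322/475*144 = -46368/475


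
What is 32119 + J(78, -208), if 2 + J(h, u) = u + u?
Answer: 31701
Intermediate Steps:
J(h, u) = -2 + 2*u (J(h, u) = -2 + (u + u) = -2 + 2*u)
32119 + J(78, -208) = 32119 + (-2 + 2*(-208)) = 32119 + (-2 - 416) = 32119 - 418 = 31701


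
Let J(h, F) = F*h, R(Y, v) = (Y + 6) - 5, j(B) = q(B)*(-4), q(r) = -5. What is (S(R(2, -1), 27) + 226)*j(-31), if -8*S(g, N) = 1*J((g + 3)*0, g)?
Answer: 4520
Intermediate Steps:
j(B) = 20 (j(B) = -5*(-4) = 20)
R(Y, v) = 1 + Y (R(Y, v) = (6 + Y) - 5 = 1 + Y)
S(g, N) = 0 (S(g, N) = -g*((g + 3)*0)/8 = -g*((3 + g)*0)/8 = -g*0/8 = -0/8 = -⅛*0 = 0)
(S(R(2, -1), 27) + 226)*j(-31) = (0 + 226)*20 = 226*20 = 4520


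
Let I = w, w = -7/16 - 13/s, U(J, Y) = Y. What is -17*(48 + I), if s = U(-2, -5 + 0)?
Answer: -68221/80 ≈ -852.76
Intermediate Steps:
s = -5 (s = -5 + 0 = -5)
w = 173/80 (w = -7/16 - 13/(-5) = -7*1/16 - 13*(-⅕) = -7/16 + 13/5 = 173/80 ≈ 2.1625)
I = 173/80 ≈ 2.1625
-17*(48 + I) = -17*(48 + 173/80) = -17*4013/80 = -68221/80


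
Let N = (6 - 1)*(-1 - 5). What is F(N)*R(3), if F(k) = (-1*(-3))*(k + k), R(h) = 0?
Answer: 0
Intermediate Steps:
N = -30 (N = 5*(-6) = -30)
F(k) = 6*k (F(k) = 3*(2*k) = 6*k)
F(N)*R(3) = (6*(-30))*0 = -180*0 = 0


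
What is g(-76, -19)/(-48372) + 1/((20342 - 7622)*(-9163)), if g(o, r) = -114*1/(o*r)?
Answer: 14492581/8926705289040 ≈ 1.6235e-6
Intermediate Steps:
g(o, r) = -114/(o*r)
g(-76, -19)/(-48372) + 1/((20342 - 7622)*(-9163)) = -114/(-76*(-19))/(-48372) + 1/((20342 - 7622)*(-9163)) = -114*(-1/76)*(-1/19)*(-1/48372) - 1/9163/12720 = -3/38*(-1/48372) + (1/12720)*(-1/9163) = 1/612712 - 1/116553360 = 14492581/8926705289040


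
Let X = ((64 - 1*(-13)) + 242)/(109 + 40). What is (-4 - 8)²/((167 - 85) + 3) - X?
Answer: -5659/12665 ≈ -0.44682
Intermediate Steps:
X = 319/149 (X = ((64 + 13) + 242)/149 = (77 + 242)*(1/149) = 319*(1/149) = 319/149 ≈ 2.1409)
(-4 - 8)²/((167 - 85) + 3) - X = (-4 - 8)²/((167 - 85) + 3) - 1*319/149 = (-12)²/(82 + 3) - 319/149 = 144/85 - 319/149 = -5659/12665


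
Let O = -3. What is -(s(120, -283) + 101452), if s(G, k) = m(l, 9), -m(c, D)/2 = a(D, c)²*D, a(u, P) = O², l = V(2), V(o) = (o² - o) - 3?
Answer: -99994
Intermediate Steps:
V(o) = -3 + o² - o
l = -1 (l = -3 + 2² - 1*2 = -3 + 4 - 2 = -1)
a(u, P) = 9 (a(u, P) = (-3)² = 9)
m(c, D) = -162*D (m(c, D) = -2*9²*D = -162*D)
s(G, k) = -1458 (s(G, k) = -162*9 = -1458)
-(s(120, -283) + 101452) = -(-1458 + 101452) = -1*99994 = -99994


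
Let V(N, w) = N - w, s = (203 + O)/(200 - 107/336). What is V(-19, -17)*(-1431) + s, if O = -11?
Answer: 192084678/67093 ≈ 2863.0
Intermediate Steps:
s = 64512/67093 (s = (203 - 11)/(200 - 107/336) = 192/(200 - 107*1/336) = 192/(200 - 107/336) = 192/(67093/336) = 192*(336/67093) = 64512/67093 ≈ 0.96153)
V(-19, -17)*(-1431) + s = (-19 - 1*(-17))*(-1431) + 64512/67093 = (-19 + 17)*(-1431) + 64512/67093 = -2*(-1431) + 64512/67093 = 2862 + 64512/67093 = 192084678/67093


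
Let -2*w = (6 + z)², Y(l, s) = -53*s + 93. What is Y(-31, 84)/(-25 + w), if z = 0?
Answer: 4359/43 ≈ 101.37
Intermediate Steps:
Y(l, s) = 93 - 53*s
w = -18 (w = -(6 + 0)²/2 = -½*6² = -½*36 = -18)
Y(-31, 84)/(-25 + w) = (93 - 53*84)/(-25 - 18) = (93 - 4452)/(-43) = -1/43*(-4359) = 4359/43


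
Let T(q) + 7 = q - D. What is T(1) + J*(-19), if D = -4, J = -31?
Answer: 587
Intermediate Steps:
T(q) = -3 + q (T(q) = -7 + (q - 1*(-4)) = -7 + (q + 4) = -7 + (4 + q) = -3 + q)
T(1) + J*(-19) = (-3 + 1) - 31*(-19) = -2 + 589 = 587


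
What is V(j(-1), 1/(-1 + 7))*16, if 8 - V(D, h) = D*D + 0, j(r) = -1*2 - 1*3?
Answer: -272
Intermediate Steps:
j(r) = -5 (j(r) = -2 - 3 = -5)
V(D, h) = 8 - D² (V(D, h) = 8 - (D*D + 0) = 8 - (D² + 0) = 8 - D²)
V(j(-1), 1/(-1 + 7))*16 = (8 - 1*(-5)²)*16 = (8 - 1*25)*16 = (8 - 25)*16 = -17*16 = -272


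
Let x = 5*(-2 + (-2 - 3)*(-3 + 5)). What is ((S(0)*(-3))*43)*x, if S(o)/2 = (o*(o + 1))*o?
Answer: 0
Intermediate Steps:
S(o) = 2*o²*(1 + o) (S(o) = 2*((o*(o + 1))*o) = 2*((o*(1 + o))*o) = 2*(o²*(1 + o)) = 2*o²*(1 + o))
x = -60 (x = 5*(-2 - 5*2) = 5*(-2 - 10) = 5*(-12) = -60)
((S(0)*(-3))*43)*x = (((2*0²*(1 + 0))*(-3))*43)*(-60) = (((2*0*1)*(-3))*43)*(-60) = ((0*(-3))*43)*(-60) = (0*43)*(-60) = 0*(-60) = 0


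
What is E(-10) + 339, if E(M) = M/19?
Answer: 6431/19 ≈ 338.47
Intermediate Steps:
E(M) = M/19 (E(M) = M*(1/19) = M/19)
E(-10) + 339 = (1/19)*(-10) + 339 = -10/19 + 339 = 6431/19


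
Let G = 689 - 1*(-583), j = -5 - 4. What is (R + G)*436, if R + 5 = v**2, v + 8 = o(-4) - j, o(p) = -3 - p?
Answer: 554156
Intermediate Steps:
j = -9
G = 1272 (G = 689 + 583 = 1272)
v = 2 (v = -8 + ((-3 - 1*(-4)) - 1*(-9)) = -8 + ((-3 + 4) + 9) = -8 + (1 + 9) = -8 + 10 = 2)
R = -1 (R = -5 + 2**2 = -5 + 4 = -1)
(R + G)*436 = (-1 + 1272)*436 = 1271*436 = 554156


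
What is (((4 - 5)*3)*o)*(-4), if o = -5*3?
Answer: -180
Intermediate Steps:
o = -15
(((4 - 5)*3)*o)*(-4) = (((4 - 5)*3)*(-15))*(-4) = (-1*3*(-15))*(-4) = -3*(-15)*(-4) = 45*(-4) = -180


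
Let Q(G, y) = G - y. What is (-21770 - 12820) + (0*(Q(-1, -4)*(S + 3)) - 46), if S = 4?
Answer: -34636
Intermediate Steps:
(-21770 - 12820) + (0*(Q(-1, -4)*(S + 3)) - 46) = (-21770 - 12820) + (0*((-1 - 1*(-4))*(4 + 3)) - 46) = -34590 + (0*((-1 + 4)*7) - 46) = -34590 + (0*(3*7) - 46) = -34590 + (0*21 - 46) = -34590 + (0 - 46) = -34590 - 46 = -34636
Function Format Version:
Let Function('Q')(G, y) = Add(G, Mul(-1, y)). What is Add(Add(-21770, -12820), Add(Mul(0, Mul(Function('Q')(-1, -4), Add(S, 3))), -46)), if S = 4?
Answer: -34636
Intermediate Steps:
Add(Add(-21770, -12820), Add(Mul(0, Mul(Function('Q')(-1, -4), Add(S, 3))), -46)) = Add(Add(-21770, -12820), Add(Mul(0, Mul(Add(-1, Mul(-1, -4)), Add(4, 3))), -46)) = Add(-34590, Add(Mul(0, Mul(Add(-1, 4), 7)), -46)) = Add(-34590, Add(Mul(0, Mul(3, 7)), -46)) = Add(-34590, Add(Mul(0, 21), -46)) = Add(-34590, Add(0, -46)) = Add(-34590, -46) = -34636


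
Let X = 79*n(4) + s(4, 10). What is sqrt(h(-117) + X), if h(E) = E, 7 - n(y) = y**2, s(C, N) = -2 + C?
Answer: I*sqrt(826) ≈ 28.74*I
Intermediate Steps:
n(y) = 7 - y**2
X = -709 (X = 79*(7 - 1*4**2) + (-2 + 4) = 79*(7 - 1*16) + 2 = 79*(7 - 16) + 2 = 79*(-9) + 2 = -711 + 2 = -709)
sqrt(h(-117) + X) = sqrt(-117 - 709) = sqrt(-826) = I*sqrt(826)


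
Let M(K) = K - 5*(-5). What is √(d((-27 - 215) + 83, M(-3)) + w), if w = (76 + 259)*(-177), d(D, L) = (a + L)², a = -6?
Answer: I*√59039 ≈ 242.98*I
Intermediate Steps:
M(K) = 25 + K (M(K) = K + 25 = 25 + K)
d(D, L) = (-6 + L)²
w = -59295 (w = 335*(-177) = -59295)
√(d((-27 - 215) + 83, M(-3)) + w) = √((-6 + (25 - 3))² - 59295) = √((-6 + 22)² - 59295) = √(16² - 59295) = √(256 - 59295) = √(-59039) = I*√59039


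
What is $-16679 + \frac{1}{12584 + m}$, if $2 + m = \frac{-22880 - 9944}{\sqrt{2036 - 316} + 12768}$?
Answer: $- \frac{26891378042591476175}{1612289595944614} - \frac{4103 \sqrt{430}}{1612289595944614} \approx -16679.0$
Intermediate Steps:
$m = -2 - \frac{32824}{12768 + 2 \sqrt{430}}$ ($m = -2 + \frac{-22880 - 9944}{\sqrt{2036 - 316} + 12768} = -2 - \frac{32824}{\sqrt{1720} + 12768} = -2 - \frac{32824}{2 \sqrt{430} + 12768} = -2 - \frac{32824}{12768 + 2 \sqrt{430}} \approx -4.5625$)
$-16679 + \frac{1}{12584 + m} = -16679 + \frac{1}{12584 - \left(\frac{93142130}{20377513} - \frac{8206 \sqrt{430}}{20377513}\right)} = -16679 + \frac{1}{\frac{256337481462}{20377513} + \frac{8206 \sqrt{430}}{20377513}}$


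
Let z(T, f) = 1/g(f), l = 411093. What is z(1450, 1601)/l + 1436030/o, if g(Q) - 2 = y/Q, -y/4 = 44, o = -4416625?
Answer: -4014308899447/12346376623650 ≈ -0.32514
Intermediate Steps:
y = -176 (y = -4*44 = -176)
g(Q) = 2 - 176/Q
z(T, f) = 1/(2 - 176/f)
z(1450, 1601)/l + 1436030/o = ((½)*1601/(-88 + 1601))/411093 + 1436030/(-4416625) = ((½)*1601/1513)*(1/411093) + 1436030*(-1/4416625) = ((½)*1601*(1/1513))*(1/411093) - 287206/883325 = (1601/3026)*(1/411093) - 287206/883325 = 1601/1243967418 - 287206/883325 = -4014308899447/12346376623650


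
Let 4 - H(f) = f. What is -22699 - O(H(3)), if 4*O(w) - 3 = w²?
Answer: -22700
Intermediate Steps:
H(f) = 4 - f
O(w) = ¾ + w²/4
-22699 - O(H(3)) = -22699 - (¾ + (4 - 1*3)²/4) = -22699 - (¾ + (4 - 3)²/4) = -22699 - (¾ + (¼)*1²) = -22699 - (¾ + (¼)*1) = -22699 - (¾ + ¼) = -22699 - 1*1 = -22699 - 1 = -22700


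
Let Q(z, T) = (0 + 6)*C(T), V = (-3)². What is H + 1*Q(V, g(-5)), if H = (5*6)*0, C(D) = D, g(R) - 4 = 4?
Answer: 48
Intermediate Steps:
g(R) = 8 (g(R) = 4 + 4 = 8)
V = 9
Q(z, T) = 6*T (Q(z, T) = (0 + 6)*T = 6*T)
H = 0 (H = 30*0 = 0)
H + 1*Q(V, g(-5)) = 0 + 1*(6*8) = 0 + 1*48 = 0 + 48 = 48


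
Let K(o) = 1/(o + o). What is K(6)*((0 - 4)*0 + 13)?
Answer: 13/12 ≈ 1.0833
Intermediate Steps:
K(o) = 1/(2*o)
K(6)*((0 - 4)*0 + 13) = ((½)/6)*((0 - 4)*0 + 13) = ((½)*(⅙))*(-4*0 + 13) = (0 + 13)/12 = (1/12)*13 = 13/12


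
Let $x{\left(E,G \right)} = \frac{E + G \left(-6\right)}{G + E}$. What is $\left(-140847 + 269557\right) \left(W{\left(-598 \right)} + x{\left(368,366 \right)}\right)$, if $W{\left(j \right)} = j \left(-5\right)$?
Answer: $\frac{141119703360}{367} \approx 3.8452 \cdot 10^{8}$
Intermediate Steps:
$W{\left(j \right)} = - 5 j$
$x{\left(E,G \right)} = \frac{E - 6 G}{E + G}$
$\left(-140847 + 269557\right) \left(W{\left(-598 \right)} + x{\left(368,366 \right)}\right) = \left(-140847 + 269557\right) \left(\left(-5\right) \left(-598\right) + \frac{368 - 2196}{368 + 366}\right) = 128710 \left(2990 + \frac{368 - 2196}{734}\right) = 128710 \left(2990 + \frac{1}{734} \left(-1828\right)\right) = 128710 \left(2990 - \frac{914}{367}\right) = 128710 \cdot \frac{1096416}{367} = \frac{141119703360}{367}$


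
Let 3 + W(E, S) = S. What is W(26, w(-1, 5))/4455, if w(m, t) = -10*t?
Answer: -53/4455 ≈ -0.011897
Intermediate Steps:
W(E, S) = -3 + S
W(26, w(-1, 5))/4455 = (-3 - 10*5)/4455 = (-3 - 50)*(1/4455) = -53*1/4455 = -53/4455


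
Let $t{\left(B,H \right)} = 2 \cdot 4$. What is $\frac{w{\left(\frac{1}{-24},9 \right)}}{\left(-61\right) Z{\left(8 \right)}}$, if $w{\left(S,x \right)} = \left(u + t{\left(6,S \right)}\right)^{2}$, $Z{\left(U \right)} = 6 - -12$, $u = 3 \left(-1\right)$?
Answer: $- \frac{25}{1098} \approx -0.022769$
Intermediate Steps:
$t{\left(B,H \right)} = 8$
$u = -3$
$Z{\left(U \right)} = 18$ ($Z{\left(U \right)} = 6 + 12 = 18$)
$w{\left(S,x \right)} = 25$ ($w{\left(S,x \right)} = \left(-3 + 8\right)^{2} = 5^{2} = 25$)
$\frac{w{\left(\frac{1}{-24},9 \right)}}{\left(-61\right) Z{\left(8 \right)}} = \frac{25}{\left(-61\right) 18} = \frac{25}{-1098} = 25 \left(- \frac{1}{1098}\right) = - \frac{25}{1098}$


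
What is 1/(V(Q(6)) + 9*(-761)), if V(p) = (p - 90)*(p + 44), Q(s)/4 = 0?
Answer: -1/10809 ≈ -9.2515e-5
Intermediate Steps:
Q(s) = 0 (Q(s) = 4*0 = 0)
V(p) = (-90 + p)*(44 + p)
1/(V(Q(6)) + 9*(-761)) = 1/((-3960 + 0² - 46*0) + 9*(-761)) = 1/((-3960 + 0 + 0) - 6849) = 1/(-3960 - 6849) = 1/(-10809) = -1/10809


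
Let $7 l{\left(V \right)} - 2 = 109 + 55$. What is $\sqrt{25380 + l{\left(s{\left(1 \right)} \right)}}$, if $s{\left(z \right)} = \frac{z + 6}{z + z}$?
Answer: $\frac{\sqrt{1244782}}{7} \approx 159.39$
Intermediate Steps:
$s{\left(z \right)} = \frac{6 + z}{2 z}$
$l{\left(V \right)} = \frac{166}{7}$ ($l{\left(V \right)} = \frac{2}{7} + \frac{109 + 55}{7} = \frac{2}{7} + \frac{1}{7} \cdot 164 = \frac{2}{7} + \frac{164}{7} = \frac{166}{7}$)
$\sqrt{25380 + l{\left(s{\left(1 \right)} \right)}} = \sqrt{25380 + \frac{166}{7}} = \sqrt{\frac{177826}{7}} = \frac{\sqrt{1244782}}{7}$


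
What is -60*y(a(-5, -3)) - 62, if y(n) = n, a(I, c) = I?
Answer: 238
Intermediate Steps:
-60*y(a(-5, -3)) - 62 = -60*(-5) - 62 = 300 - 62 = 238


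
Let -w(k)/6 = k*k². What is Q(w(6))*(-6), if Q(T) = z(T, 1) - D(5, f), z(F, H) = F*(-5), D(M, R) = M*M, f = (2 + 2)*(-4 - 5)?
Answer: -38730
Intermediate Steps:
f = -36 (f = 4*(-9) = -36)
D(M, R) = M²
z(F, H) = -5*F
w(k) = -6*k³ (w(k) = -6*k*k² = -6*k³)
Q(T) = -25 - 5*T (Q(T) = -5*T - 1*5² = -5*T - 1*25 = -5*T - 25 = -25 - 5*T)
Q(w(6))*(-6) = (-25 - (-30)*6³)*(-6) = (-25 - (-30)*216)*(-6) = (-25 - 5*(-1296))*(-6) = (-25 + 6480)*(-6) = 6455*(-6) = -38730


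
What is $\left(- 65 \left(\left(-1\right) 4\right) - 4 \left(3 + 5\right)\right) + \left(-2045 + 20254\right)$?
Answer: $18437$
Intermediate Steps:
$\left(- 65 \left(\left(-1\right) 4\right) - 4 \left(3 + 5\right)\right) + \left(-2045 + 20254\right) = \left(\left(-65\right) \left(-4\right) - 32\right) + 18209 = \left(260 - 32\right) + 18209 = 228 + 18209 = 18437$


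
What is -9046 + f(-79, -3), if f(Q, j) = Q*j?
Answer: -8809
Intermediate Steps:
-9046 + f(-79, -3) = -9046 - 79*(-3) = -9046 + 237 = -8809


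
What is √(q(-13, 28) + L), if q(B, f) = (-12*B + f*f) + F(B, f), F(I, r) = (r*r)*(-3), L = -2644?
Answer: 26*I*√6 ≈ 63.687*I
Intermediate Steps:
F(I, r) = -3*r² (F(I, r) = r²*(-3) = -3*r²)
q(B, f) = -12*B - 2*f² (q(B, f) = (-12*B + f*f) - 3*f² = (-12*B + f²) - 3*f² = (f² - 12*B) - 3*f² = -12*B - 2*f²)
√(q(-13, 28) + L) = √((-12*(-13) - 2*28²) - 2644) = √((156 - 2*784) - 2644) = √((156 - 1568) - 2644) = √(-1412 - 2644) = √(-4056) = 26*I*√6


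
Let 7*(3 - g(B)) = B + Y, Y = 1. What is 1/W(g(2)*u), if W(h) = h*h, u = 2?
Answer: 49/1296 ≈ 0.037809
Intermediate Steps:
g(B) = 20/7 - B/7 (g(B) = 3 - (B + 1)/7 = 3 - (1 + B)/7 = 3 + (-⅐ - B/7) = 20/7 - B/7)
W(h) = h²
1/W(g(2)*u) = 1/(((20/7 - ⅐*2)*2)²) = 1/(((20/7 - 2/7)*2)²) = 1/(((18/7)*2)²) = 1/((36/7)²) = 1/(1296/49) = 49/1296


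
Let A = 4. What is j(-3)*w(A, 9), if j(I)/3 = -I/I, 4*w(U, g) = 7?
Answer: -21/4 ≈ -5.2500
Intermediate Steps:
w(U, g) = 7/4 (w(U, g) = (¼)*7 = 7/4)
j(I) = -3 (j(I) = 3*(-I/I) = 3*(-1*1) = 3*(-1) = -3)
j(-3)*w(A, 9) = -3*7/4 = -21/4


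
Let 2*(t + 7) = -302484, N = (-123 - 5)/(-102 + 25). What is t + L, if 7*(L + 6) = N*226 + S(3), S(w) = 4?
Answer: -81497209/539 ≈ -1.5120e+5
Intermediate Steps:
N = 128/77 (N = -128/(-77) = -128*(-1/77) = 128/77 ≈ 1.6623)
L = 26002/539 (L = -6 + ((128/77)*226 + 4)/7 = -6 + (28928/77 + 4)/7 = -6 + (⅐)*(29236/77) = -6 + 29236/539 = 26002/539 ≈ 48.241)
t = -151249 (t = -7 + (½)*(-302484) = -7 - 151242 = -151249)
t + L = -151249 + 26002/539 = -81497209/539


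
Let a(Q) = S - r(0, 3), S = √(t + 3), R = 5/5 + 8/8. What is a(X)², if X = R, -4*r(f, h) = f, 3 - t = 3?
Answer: 3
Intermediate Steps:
t = 0 (t = 3 - 1*3 = 3 - 3 = 0)
R = 2 (R = 5*(⅕) + 8*(⅛) = 1 + 1 = 2)
r(f, h) = -f/4
S = √3 (S = √(0 + 3) = √3 ≈ 1.7320)
X = 2
a(Q) = √3 (a(Q) = √3 - (-1)*0/4 = √3 - 1*0 = √3 + 0 = √3)
a(X)² = (√3)² = 3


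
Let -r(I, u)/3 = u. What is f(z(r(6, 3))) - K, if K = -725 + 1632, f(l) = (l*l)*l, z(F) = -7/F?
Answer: -660860/729 ≈ -906.53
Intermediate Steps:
r(I, u) = -3*u
f(l) = l**3 (f(l) = l**2*l = l**3)
K = 907
f(z(r(6, 3))) - K = (-7/((-3*3)))**3 - 1*907 = (-7/(-9))**3 - 907 = (-7*(-1/9))**3 - 907 = (7/9)**3 - 907 = 343/729 - 907 = -660860/729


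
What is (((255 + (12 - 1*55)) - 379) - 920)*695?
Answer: -755465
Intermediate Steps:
(((255 + (12 - 1*55)) - 379) - 920)*695 = (((255 + (12 - 55)) - 379) - 920)*695 = (((255 - 43) - 379) - 920)*695 = ((212 - 379) - 920)*695 = (-167 - 920)*695 = -1087*695 = -755465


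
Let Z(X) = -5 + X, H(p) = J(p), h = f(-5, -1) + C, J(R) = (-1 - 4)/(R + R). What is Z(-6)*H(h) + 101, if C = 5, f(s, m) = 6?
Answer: 207/2 ≈ 103.50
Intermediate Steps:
J(R) = -5/(2*R) (J(R) = -5*1/(2*R) = -5/(2*R))
h = 11 (h = 6 + 5 = 11)
H(p) = -5/(2*p)
Z(-6)*H(h) + 101 = (-5 - 6)*(-5/2/11) + 101 = -(-55)/(2*11) + 101 = -11*(-5/22) + 101 = 5/2 + 101 = 207/2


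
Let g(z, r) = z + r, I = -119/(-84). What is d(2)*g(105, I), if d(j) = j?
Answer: 1277/6 ≈ 212.83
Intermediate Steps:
I = 17/12 (I = -119*(-1/84) = 17/12 ≈ 1.4167)
g(z, r) = r + z
d(2)*g(105, I) = 2*(17/12 + 105) = 2*(1277/12) = 1277/6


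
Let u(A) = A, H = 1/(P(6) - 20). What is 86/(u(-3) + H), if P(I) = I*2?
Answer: -688/25 ≈ -27.520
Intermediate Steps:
P(I) = 2*I
H = -⅛ (H = 1/(2*6 - 20) = 1/(12 - 20) = 1/(-8) = -⅛ ≈ -0.12500)
86/(u(-3) + H) = 86/(-3 - ⅛) = 86/(-25/8) = -8/25*86 = -688/25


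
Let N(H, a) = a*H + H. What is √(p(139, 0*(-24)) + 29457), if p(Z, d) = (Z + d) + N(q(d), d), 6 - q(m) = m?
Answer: 19*√82 ≈ 172.05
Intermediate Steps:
q(m) = 6 - m
N(H, a) = H + H*a (N(H, a) = H*a + H = H + H*a)
p(Z, d) = Z + d + (1 + d)*(6 - d) (p(Z, d) = (Z + d) + (6 - d)*(1 + d) = (Z + d) + (1 + d)*(6 - d) = Z + d + (1 + d)*(6 - d))
√(p(139, 0*(-24)) + 29457) = √((139 + 0*(-24) - (1 + 0*(-24))*(-6 + 0*(-24))) + 29457) = √((139 + 0 - (1 + 0)*(-6 + 0)) + 29457) = √((139 + 0 - 1*1*(-6)) + 29457) = √((139 + 0 + 6) + 29457) = √(145 + 29457) = √29602 = 19*√82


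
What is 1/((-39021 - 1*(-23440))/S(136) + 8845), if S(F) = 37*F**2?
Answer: 684352/6053077859 ≈ 0.00011306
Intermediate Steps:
1/((-39021 - 1*(-23440))/S(136) + 8845) = 1/((-39021 - 1*(-23440))/((37*136**2)) + 8845) = 1/((-39021 + 23440)/((37*18496)) + 8845) = 1/(-15581/684352 + 8845) = 1/(6053077859/684352) = 684352/6053077859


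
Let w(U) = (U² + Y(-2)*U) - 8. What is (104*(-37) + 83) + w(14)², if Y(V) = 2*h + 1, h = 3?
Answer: 78031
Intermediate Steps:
Y(V) = 7 (Y(V) = 2*3 + 1 = 6 + 1 = 7)
w(U) = -8 + U² + 7*U (w(U) = (U² + 7*U) - 8 = -8 + U² + 7*U)
(104*(-37) + 83) + w(14)² = (104*(-37) + 83) + (-8 + 14² + 7*14)² = (-3848 + 83) + (-8 + 196 + 98)² = -3765 + 286² = -3765 + 81796 = 78031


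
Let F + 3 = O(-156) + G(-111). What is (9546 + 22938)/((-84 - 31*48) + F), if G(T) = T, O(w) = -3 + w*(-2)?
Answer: -10828/459 ≈ -23.590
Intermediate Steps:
O(w) = -3 - 2*w
F = 195 (F = -3 + ((-3 - 2*(-156)) - 111) = -3 + ((-3 + 312) - 111) = -3 + (309 - 111) = -3 + 198 = 195)
(9546 + 22938)/((-84 - 31*48) + F) = (9546 + 22938)/((-84 - 31*48) + 195) = 32484/((-84 - 1488) + 195) = 32484/(-1572 + 195) = 32484/(-1377) = 32484*(-1/1377) = -10828/459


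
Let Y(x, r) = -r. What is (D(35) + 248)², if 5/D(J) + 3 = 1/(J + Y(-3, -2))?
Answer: 29365561/484 ≈ 60673.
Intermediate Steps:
D(J) = 5/(-3 + 1/(2 + J)) (D(J) = 5/(-3 + 1/(J - 1*(-2))) = 5/(-3 + 1/(J + 2)) = 5/(-3 + 1/(2 + J)))
(D(35) + 248)² = (5*(-2 - 1*35)/(5 + 3*35) + 248)² = (5*(-2 - 35)/(5 + 105) + 248)² = (5*(-37)/110 + 248)² = (5*(1/110)*(-37) + 248)² = (-37/22 + 248)² = (5419/22)² = 29365561/484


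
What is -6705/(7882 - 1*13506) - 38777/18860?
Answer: -22906387/26517160 ≈ -0.86383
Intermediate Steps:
-6705/(7882 - 1*13506) - 38777/18860 = -6705/(7882 - 13506) - 38777*1/18860 = -6705/(-5624) - 38777/18860 = -6705*(-1/5624) - 38777/18860 = 6705/5624 - 38777/18860 = -22906387/26517160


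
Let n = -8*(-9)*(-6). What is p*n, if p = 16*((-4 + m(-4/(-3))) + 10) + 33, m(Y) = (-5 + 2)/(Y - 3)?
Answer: -340848/5 ≈ -68170.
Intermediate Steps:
n = -432 (n = 72*(-6) = -432)
m(Y) = -3/(-3 + Y)
p = 789/5 (p = 16*((-4 - 3/(-3 - 4/(-3))) + 10) + 33 = 16*((-4 - 3/(-3 - 4*(-⅓))) + 10) + 33 = 16*((-4 - 3/(-3 + 4/3)) + 10) + 33 = 16*((-4 - 3/(-5/3)) + 10) + 33 = 16*((-4 - 3*(-⅗)) + 10) + 33 = 16*((-4 + 9/5) + 10) + 33 = 16*(-11/5 + 10) + 33 = 16*(39/5) + 33 = 624/5 + 33 = 789/5 ≈ 157.80)
p*n = (789/5)*(-432) = -340848/5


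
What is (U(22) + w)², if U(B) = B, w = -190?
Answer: 28224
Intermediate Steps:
(U(22) + w)² = (22 - 190)² = (-168)² = 28224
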